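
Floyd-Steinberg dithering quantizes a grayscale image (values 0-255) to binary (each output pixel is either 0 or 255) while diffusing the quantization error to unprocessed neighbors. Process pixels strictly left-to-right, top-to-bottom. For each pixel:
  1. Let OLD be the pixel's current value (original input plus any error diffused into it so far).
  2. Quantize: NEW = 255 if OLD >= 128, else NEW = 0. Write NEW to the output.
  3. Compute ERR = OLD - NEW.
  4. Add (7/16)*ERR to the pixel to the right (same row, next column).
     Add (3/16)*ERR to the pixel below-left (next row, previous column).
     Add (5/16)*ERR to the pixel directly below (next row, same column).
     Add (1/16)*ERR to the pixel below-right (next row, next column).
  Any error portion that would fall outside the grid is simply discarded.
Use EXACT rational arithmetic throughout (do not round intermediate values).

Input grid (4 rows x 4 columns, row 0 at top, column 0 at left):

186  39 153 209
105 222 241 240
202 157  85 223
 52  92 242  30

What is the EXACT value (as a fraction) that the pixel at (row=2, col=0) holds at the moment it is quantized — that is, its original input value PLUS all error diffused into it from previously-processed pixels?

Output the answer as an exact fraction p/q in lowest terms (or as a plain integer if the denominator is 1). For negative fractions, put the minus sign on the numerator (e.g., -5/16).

(0,0): OLD=186 → NEW=255, ERR=-69
(0,1): OLD=141/16 → NEW=0, ERR=141/16
(0,2): OLD=40155/256 → NEW=255, ERR=-25125/256
(0,3): OLD=680189/4096 → NEW=255, ERR=-364291/4096
(1,0): OLD=21783/256 → NEW=0, ERR=21783/256
(1,1): OLD=490017/2048 → NEW=255, ERR=-32223/2048
(1,2): OLD=12276277/65536 → NEW=255, ERR=-4435403/65536
(1,3): OLD=185035139/1048576 → NEW=255, ERR=-82351741/1048576
(2,0): OLD=7393787/32768 → NEW=255, ERR=-962053/32768
Target (2,0): original=202, with diffused error = 7393787/32768

Answer: 7393787/32768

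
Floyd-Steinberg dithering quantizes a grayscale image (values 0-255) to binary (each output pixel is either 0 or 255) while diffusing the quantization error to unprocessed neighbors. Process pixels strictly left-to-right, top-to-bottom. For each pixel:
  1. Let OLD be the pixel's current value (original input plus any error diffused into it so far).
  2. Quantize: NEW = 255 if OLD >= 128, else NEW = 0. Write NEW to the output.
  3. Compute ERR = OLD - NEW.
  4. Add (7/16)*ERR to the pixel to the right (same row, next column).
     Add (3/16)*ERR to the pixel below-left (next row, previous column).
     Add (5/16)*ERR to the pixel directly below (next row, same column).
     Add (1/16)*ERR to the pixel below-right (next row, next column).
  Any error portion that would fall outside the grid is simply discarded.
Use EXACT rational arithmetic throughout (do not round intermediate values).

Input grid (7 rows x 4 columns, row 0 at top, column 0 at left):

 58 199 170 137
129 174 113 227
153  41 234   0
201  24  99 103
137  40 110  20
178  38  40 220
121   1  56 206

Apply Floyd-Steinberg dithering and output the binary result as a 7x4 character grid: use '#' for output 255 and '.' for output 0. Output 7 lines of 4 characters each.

(0,0): OLD=58 → NEW=0, ERR=58
(0,1): OLD=1795/8 → NEW=255, ERR=-245/8
(0,2): OLD=20045/128 → NEW=255, ERR=-12595/128
(0,3): OLD=192411/2048 → NEW=0, ERR=192411/2048
(1,0): OLD=18097/128 → NEW=255, ERR=-14543/128
(1,1): OLD=102295/1024 → NEW=0, ERR=102295/1024
(1,2): OLD=4641827/32768 → NEW=255, ERR=-3714013/32768
(1,3): OLD=105183845/524288 → NEW=255, ERR=-28509595/524288
(2,0): OLD=2231917/16384 → NEW=255, ERR=-1946003/16384
(2,1): OLD=-4246081/524288 → NEW=0, ERR=-4246081/524288
(2,2): OLD=200367115/1048576 → NEW=255, ERR=-67019765/1048576
(2,3): OLD=-873082721/16777216 → NEW=0, ERR=-873082721/16777216
(3,0): OLD=1362011485/8388608 → NEW=255, ERR=-777083555/8388608
(3,1): OLD=-5162873789/134217728 → NEW=0, ERR=-5162873789/134217728
(3,2): OLD=111527132989/2147483648 → NEW=0, ERR=111527132989/2147483648
(3,3): OLD=3623713562667/34359738368 → NEW=0, ERR=3623713562667/34359738368
(4,0): OLD=216549954009/2147483648 → NEW=0, ERR=216549954009/2147483648
(4,1): OLD=1306428659275/17179869184 → NEW=0, ERR=1306428659275/17179869184
(4,2): OLD=97234756394667/549755813888 → NEW=255, ERR=-42952976146773/549755813888
(4,3): OLD=193699058475293/8796093022208 → NEW=0, ERR=193699058475293/8796093022208
(5,0): OLD=61509551574217/274877906944 → NEW=255, ERR=-8584314696503/274877906944
(5,1): OLD=349677574362847/8796093022208 → NEW=0, ERR=349677574362847/8796093022208
(5,2): OLD=184093534749559/4398046511104 → NEW=0, ERR=184093534749559/4398046511104
(5,3): OLD=33820804598694083/140737488355328 → NEW=255, ERR=-2067254931914557/140737488355328
(6,0): OLD=16704778462642749/140737488355328 → NEW=0, ERR=16704778462642749/140737488355328
(6,1): OLD=160437265212560379/2251799813685248 → NEW=0, ERR=160437265212560379/2251799813685248
(6,2): OLD=3602242160813765997/36028797018963968 → NEW=0, ERR=3602242160813765997/36028797018963968
(6,3): OLD=142828618024019354875/576460752303423488 → NEW=255, ERR=-4168873813353634565/576460752303423488
Row 0: .##.
Row 1: #.##
Row 2: #.#.
Row 3: #...
Row 4: ..#.
Row 5: #..#
Row 6: ...#

Answer: .##.
#.##
#.#.
#...
..#.
#..#
...#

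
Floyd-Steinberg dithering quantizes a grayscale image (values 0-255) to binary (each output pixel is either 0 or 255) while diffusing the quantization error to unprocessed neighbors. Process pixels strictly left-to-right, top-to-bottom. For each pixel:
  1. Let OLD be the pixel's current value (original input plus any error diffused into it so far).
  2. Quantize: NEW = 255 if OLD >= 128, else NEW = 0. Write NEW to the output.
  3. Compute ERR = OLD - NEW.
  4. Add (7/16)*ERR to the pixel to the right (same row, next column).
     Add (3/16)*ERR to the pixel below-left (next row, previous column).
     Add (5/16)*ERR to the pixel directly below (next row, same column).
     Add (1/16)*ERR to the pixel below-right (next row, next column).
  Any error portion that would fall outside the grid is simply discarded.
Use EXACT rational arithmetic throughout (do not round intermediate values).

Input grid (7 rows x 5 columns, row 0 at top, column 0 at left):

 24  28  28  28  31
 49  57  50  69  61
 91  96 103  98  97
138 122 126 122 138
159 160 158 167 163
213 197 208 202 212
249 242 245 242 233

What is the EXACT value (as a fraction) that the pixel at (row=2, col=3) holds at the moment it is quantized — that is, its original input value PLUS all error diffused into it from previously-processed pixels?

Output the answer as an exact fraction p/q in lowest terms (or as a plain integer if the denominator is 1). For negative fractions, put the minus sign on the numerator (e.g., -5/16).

Answer: 1448371217/33554432

Derivation:
(0,0): OLD=24 → NEW=0, ERR=24
(0,1): OLD=77/2 → NEW=0, ERR=77/2
(0,2): OLD=1435/32 → NEW=0, ERR=1435/32
(0,3): OLD=24381/512 → NEW=0, ERR=24381/512
(0,4): OLD=424619/8192 → NEW=0, ERR=424619/8192
(1,0): OLD=2039/32 → NEW=0, ERR=2039/32
(1,1): OLD=27345/256 → NEW=0, ERR=27345/256
(1,2): OLD=1000085/8192 → NEW=0, ERR=1000085/8192
(1,3): OLD=4909065/32768 → NEW=255, ERR=-3446775/32768
(1,4): OLD=17906907/524288 → NEW=0, ERR=17906907/524288
(2,0): OLD=536331/4096 → NEW=255, ERR=-508149/4096
(2,1): OLD=13366265/131072 → NEW=0, ERR=13366265/131072
(2,2): OLD=362216651/2097152 → NEW=255, ERR=-172557109/2097152
(2,3): OLD=1448371217/33554432 → NEW=0, ERR=1448371217/33554432
Target (2,3): original=98, with diffused error = 1448371217/33554432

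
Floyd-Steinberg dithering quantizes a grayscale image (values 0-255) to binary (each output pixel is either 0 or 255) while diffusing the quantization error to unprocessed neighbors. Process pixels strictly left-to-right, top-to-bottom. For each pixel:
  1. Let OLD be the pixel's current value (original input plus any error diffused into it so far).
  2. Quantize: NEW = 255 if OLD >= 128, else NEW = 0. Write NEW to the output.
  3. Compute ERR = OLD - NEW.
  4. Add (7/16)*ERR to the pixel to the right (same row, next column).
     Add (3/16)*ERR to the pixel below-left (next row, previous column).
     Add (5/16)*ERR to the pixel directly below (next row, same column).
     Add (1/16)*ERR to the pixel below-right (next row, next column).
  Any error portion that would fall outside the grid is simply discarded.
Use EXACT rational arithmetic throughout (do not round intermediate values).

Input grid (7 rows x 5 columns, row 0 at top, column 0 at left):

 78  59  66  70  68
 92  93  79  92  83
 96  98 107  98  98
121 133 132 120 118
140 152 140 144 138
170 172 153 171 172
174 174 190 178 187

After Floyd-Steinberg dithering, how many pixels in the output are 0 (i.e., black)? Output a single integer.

(0,0): OLD=78 → NEW=0, ERR=78
(0,1): OLD=745/8 → NEW=0, ERR=745/8
(0,2): OLD=13663/128 → NEW=0, ERR=13663/128
(0,3): OLD=239001/2048 → NEW=0, ERR=239001/2048
(0,4): OLD=3901231/32768 → NEW=0, ERR=3901231/32768
(1,0): OLD=17131/128 → NEW=255, ERR=-15509/128
(1,1): OLD=96237/1024 → NEW=0, ERR=96237/1024
(1,2): OLD=5936753/32768 → NEW=255, ERR=-2419087/32768
(1,3): OLD=16405597/131072 → NEW=0, ERR=16405597/131072
(1,4): OLD=382223479/2097152 → NEW=255, ERR=-152550281/2097152
(2,0): OLD=1241215/16384 → NEW=0, ERR=1241215/16384
(2,1): OLD=72927589/524288 → NEW=255, ERR=-60765851/524288
(2,2): OLD=524833647/8388608 → NEW=0, ERR=524833647/8388608
(2,3): OLD=19627074269/134217728 → NEW=255, ERR=-14598446371/134217728
(2,4): OLD=76247514315/2147483648 → NEW=0, ERR=76247514315/2147483648
(3,0): OLD=1031318415/8388608 → NEW=0, ERR=1031318415/8388608
(3,1): OLD=11209460835/67108864 → NEW=255, ERR=-5903299485/67108864
(3,2): OLD=183456943537/2147483648 → NEW=0, ERR=183456943537/2147483648
(3,3): OLD=575323931977/4294967296 → NEW=255, ERR=-519892728503/4294967296
(3,4): OLD=4764974014605/68719476736 → NEW=0, ERR=4764974014605/68719476736
(4,0): OLD=173866693505/1073741824 → NEW=255, ERR=-99937471615/1073741824
(4,1): OLD=3693416056577/34359738368 → NEW=0, ERR=3693416056577/34359738368
(4,2): OLD=101996367002927/549755813888 → NEW=255, ERR=-38191365538513/549755813888
(4,3): OLD=827890844082433/8796093022208 → NEW=0, ERR=827890844082433/8796093022208
(4,4): OLD=27201852362985351/140737488355328 → NEW=255, ERR=-8686207167623289/140737488355328
(5,0): OLD=88548741072291/549755813888 → NEW=255, ERR=-51638991469149/549755813888
(5,1): OLD=640593130989737/4398046511104 → NEW=255, ERR=-480908729341783/4398046511104
(5,2): OLD=15173991307230193/140737488355328 → NEW=0, ERR=15173991307230193/140737488355328
(5,3): OLD=130417840934163551/562949953421312 → NEW=255, ERR=-13134397188271009/562949953421312
(5,4): OLD=1336558362166363493/9007199254740992 → NEW=255, ERR=-960277447792589467/9007199254740992
(6,0): OLD=8735875640122227/70368744177664 → NEW=0, ERR=8735875640122227/70368744177664
(6,1): OLD=469472421953847485/2251799813685248 → NEW=255, ERR=-104736530535890755/2251799813685248
(6,2): OLD=6922396988748089071/36028797018963968 → NEW=255, ERR=-2264946251087722769/36028797018963968
(6,3): OLD=74913595453288454405/576460752303423488 → NEW=255, ERR=-72083896384084535035/576460752303423488
(6,4): OLD=899444890188833188195/9223372036854775808 → NEW=0, ERR=899444890188833188195/9223372036854775808
Output grid:
  Row 0: .....  (5 black, running=5)
  Row 1: #.#.#  (2 black, running=7)
  Row 2: .#.#.  (3 black, running=10)
  Row 3: .#.#.  (3 black, running=13)
  Row 4: #.#.#  (2 black, running=15)
  Row 5: ##.##  (1 black, running=16)
  Row 6: .###.  (2 black, running=18)

Answer: 18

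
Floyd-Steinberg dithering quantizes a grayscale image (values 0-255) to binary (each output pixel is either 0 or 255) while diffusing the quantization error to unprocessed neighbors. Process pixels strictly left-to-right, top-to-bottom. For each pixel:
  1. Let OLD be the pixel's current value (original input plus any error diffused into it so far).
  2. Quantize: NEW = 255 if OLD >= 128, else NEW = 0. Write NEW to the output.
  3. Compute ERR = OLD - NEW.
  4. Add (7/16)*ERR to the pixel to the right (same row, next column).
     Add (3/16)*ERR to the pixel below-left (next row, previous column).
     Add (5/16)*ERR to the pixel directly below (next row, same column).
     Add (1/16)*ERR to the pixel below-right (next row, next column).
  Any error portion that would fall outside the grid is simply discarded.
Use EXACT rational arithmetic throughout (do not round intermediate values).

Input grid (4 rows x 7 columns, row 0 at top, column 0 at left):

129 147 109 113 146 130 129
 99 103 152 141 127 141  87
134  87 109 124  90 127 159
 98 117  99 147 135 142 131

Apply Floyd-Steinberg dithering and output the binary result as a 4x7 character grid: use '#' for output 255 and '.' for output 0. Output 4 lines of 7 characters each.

Answer: #.#.#.#
.#.#.#.
#..#.#.
.#.#.##

Derivation:
(0,0): OLD=129 → NEW=255, ERR=-126
(0,1): OLD=735/8 → NEW=0, ERR=735/8
(0,2): OLD=19097/128 → NEW=255, ERR=-13543/128
(0,3): OLD=136623/2048 → NEW=0, ERR=136623/2048
(0,4): OLD=5740489/32768 → NEW=255, ERR=-2615351/32768
(0,5): OLD=49849983/524288 → NEW=0, ERR=49849983/524288
(0,6): OLD=1431080313/8388608 → NEW=255, ERR=-708014727/8388608
(1,0): OLD=9837/128 → NEW=0, ERR=9837/128
(1,1): OLD=140923/1024 → NEW=255, ERR=-120197/1024
(1,2): OLD=2812567/32768 → NEW=0, ERR=2812567/32768
(1,3): OLD=23307339/131072 → NEW=255, ERR=-10116021/131072
(1,4): OLD=757401985/8388608 → NEW=0, ERR=757401985/8388608
(1,5): OLD=12710469073/67108864 → NEW=255, ERR=-4402291247/67108864
(1,6): OLD=40659708703/1073741824 → NEW=0, ERR=40659708703/1073741824
(2,0): OLD=2228345/16384 → NEW=255, ERR=-1949575/16384
(2,1): OLD=10043459/524288 → NEW=0, ERR=10043459/524288
(2,2): OLD=1026734729/8388608 → NEW=0, ERR=1026734729/8388608
(2,3): OLD=11792618881/67108864 → NEW=255, ERR=-5320141439/67108864
(2,4): OLD=35652788497/536870912 → NEW=0, ERR=35652788497/536870912
(2,5): OLD=2547725705755/17179869184 → NEW=255, ERR=-1833140936165/17179869184
(2,6): OLD=32999390787949/274877906944 → NEW=0, ERR=32999390787949/274877906944
(3,0): OLD=540281961/8388608 → NEW=0, ERR=540281961/8388608
(3,1): OLD=11185473205/67108864 → NEW=255, ERR=-5927287115/67108864
(3,2): OLD=45601979183/536870912 → NEW=0, ERR=45601979183/536870912
(3,3): OLD=385449492473/2147483648 → NEW=255, ERR=-162158837767/2147483648
(3,4): OLD=26870689665129/274877906944 → NEW=0, ERR=26870689665129/274877906944
(3,5): OLD=391609278706891/2199023255552 → NEW=255, ERR=-169141651458869/2199023255552
(3,6): OLD=4510494775113749/35184372088832 → NEW=255, ERR=-4461520107538411/35184372088832
Row 0: #.#.#.#
Row 1: .#.#.#.
Row 2: #..#.#.
Row 3: .#.#.##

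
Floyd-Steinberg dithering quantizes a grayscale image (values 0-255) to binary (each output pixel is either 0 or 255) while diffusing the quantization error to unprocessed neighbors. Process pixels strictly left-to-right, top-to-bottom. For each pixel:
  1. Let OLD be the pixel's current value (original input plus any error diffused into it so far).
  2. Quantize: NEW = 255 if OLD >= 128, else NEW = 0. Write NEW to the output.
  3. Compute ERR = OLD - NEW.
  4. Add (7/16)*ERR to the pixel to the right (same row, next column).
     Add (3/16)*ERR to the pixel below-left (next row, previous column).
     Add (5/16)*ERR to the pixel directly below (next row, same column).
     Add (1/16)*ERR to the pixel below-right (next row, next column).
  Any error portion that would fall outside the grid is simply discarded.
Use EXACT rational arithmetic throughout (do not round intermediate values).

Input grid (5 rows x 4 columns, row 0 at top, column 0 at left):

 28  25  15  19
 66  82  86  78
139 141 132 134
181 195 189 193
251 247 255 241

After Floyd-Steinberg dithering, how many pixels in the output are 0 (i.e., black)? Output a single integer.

Answer: 9

Derivation:
(0,0): OLD=28 → NEW=0, ERR=28
(0,1): OLD=149/4 → NEW=0, ERR=149/4
(0,2): OLD=2003/64 → NEW=0, ERR=2003/64
(0,3): OLD=33477/1024 → NEW=0, ERR=33477/1024
(1,0): OLD=5231/64 → NEW=0, ERR=5231/64
(1,1): OLD=70153/512 → NEW=255, ERR=-60407/512
(1,2): OLD=862141/16384 → NEW=0, ERR=862141/16384
(1,3): OLD=29673147/262144 → NEW=0, ERR=29673147/262144
(2,0): OLD=1166707/8192 → NEW=255, ERR=-922253/8192
(2,1): OLD=18311201/262144 → NEW=0, ERR=18311201/262144
(2,2): OLD=101111109/524288 → NEW=255, ERR=-32582331/524288
(2,3): OLD=1220317137/8388608 → NEW=255, ERR=-918777903/8388608
(3,0): OLD=666542147/4194304 → NEW=255, ERR=-403005373/4194304
(3,1): OLD=10475917469/67108864 → NEW=255, ERR=-6636842851/67108864
(3,2): OLD=118263610723/1073741824 → NEW=0, ERR=118263610723/1073741824
(3,3): OLD=3488813555765/17179869184 → NEW=255, ERR=-892053086155/17179869184
(4,0): OLD=217358239431/1073741824 → NEW=255, ERR=-56445925689/1073741824
(4,1): OLD=1784490118613/8589934592 → NEW=255, ERR=-405943202347/8589934592
(4,2): OLD=69496559267381/274877906944 → NEW=255, ERR=-597307003339/274877906944
(4,3): OLD=1014659297605379/4398046511104 → NEW=255, ERR=-106842562726141/4398046511104
Output grid:
  Row 0: ....  (4 black, running=4)
  Row 1: .#..  (3 black, running=7)
  Row 2: #.##  (1 black, running=8)
  Row 3: ##.#  (1 black, running=9)
  Row 4: ####  (0 black, running=9)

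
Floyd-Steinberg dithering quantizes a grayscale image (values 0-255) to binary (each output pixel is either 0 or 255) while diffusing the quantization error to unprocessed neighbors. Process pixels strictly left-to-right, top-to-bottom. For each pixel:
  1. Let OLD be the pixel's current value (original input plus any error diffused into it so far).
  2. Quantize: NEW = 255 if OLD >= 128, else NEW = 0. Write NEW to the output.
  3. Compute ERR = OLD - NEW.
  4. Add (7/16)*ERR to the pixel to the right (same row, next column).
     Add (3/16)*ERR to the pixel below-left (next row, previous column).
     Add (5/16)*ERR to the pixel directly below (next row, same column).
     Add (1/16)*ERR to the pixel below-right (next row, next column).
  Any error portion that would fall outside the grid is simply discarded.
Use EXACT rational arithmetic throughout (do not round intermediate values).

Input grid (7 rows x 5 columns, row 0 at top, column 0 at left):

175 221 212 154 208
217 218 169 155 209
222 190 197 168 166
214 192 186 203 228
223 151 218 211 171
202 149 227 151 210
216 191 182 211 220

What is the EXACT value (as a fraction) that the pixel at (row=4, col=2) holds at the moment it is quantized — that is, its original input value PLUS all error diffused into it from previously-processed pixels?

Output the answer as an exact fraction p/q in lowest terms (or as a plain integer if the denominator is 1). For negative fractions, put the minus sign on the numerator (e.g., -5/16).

Answer: 10978500308077/68719476736

Derivation:
(0,0): OLD=175 → NEW=255, ERR=-80
(0,1): OLD=186 → NEW=255, ERR=-69
(0,2): OLD=2909/16 → NEW=255, ERR=-1171/16
(0,3): OLD=31227/256 → NEW=0, ERR=31227/256
(0,4): OLD=1070557/4096 → NEW=255, ERR=26077/4096
(1,0): OLD=2865/16 → NEW=255, ERR=-1215/16
(1,1): OLD=18495/128 → NEW=255, ERR=-14145/128
(1,2): OLD=476531/4096 → NEW=0, ERR=476531/4096
(1,3): OLD=3942603/16384 → NEW=255, ERR=-235317/16384
(1,4): OLD=55660945/262144 → NEW=255, ERR=-11185775/262144
(2,0): OLD=363621/2048 → NEW=255, ERR=-158619/2048
(2,1): OLD=9086527/65536 → NEW=255, ERR=-7625153/65536
(2,2): OLD=181249837/1048576 → NEW=255, ERR=-86137043/1048576
(2,3): OLD=2128074183/16777216 → NEW=0, ERR=2128074183/16777216
(2,4): OLD=55636392369/268435456 → NEW=255, ERR=-12814648911/268435456
(3,0): OLD=176140765/1048576 → NEW=255, ERR=-91246115/1048576
(3,1): OLD=816433185/8388608 → NEW=0, ERR=816433185/8388608
(3,2): OLD=58900279347/268435456 → NEW=255, ERR=-9550761933/268435456
(3,3): OLD=114346741557/536870912 → NEW=255, ERR=-22555341003/536870912
(3,4): OLD=1740569584701/8589934592 → NEW=255, ERR=-449863736259/8589934592
(4,0): OLD=28730008299/134217728 → NEW=255, ERR=-5495512341/134217728
(4,1): OLD=650220907283/4294967296 → NEW=255, ERR=-444995753197/4294967296
(4,2): OLD=10978500308077/68719476736 → NEW=255, ERR=-6544966259603/68719476736
Target (4,2): original=218, with diffused error = 10978500308077/68719476736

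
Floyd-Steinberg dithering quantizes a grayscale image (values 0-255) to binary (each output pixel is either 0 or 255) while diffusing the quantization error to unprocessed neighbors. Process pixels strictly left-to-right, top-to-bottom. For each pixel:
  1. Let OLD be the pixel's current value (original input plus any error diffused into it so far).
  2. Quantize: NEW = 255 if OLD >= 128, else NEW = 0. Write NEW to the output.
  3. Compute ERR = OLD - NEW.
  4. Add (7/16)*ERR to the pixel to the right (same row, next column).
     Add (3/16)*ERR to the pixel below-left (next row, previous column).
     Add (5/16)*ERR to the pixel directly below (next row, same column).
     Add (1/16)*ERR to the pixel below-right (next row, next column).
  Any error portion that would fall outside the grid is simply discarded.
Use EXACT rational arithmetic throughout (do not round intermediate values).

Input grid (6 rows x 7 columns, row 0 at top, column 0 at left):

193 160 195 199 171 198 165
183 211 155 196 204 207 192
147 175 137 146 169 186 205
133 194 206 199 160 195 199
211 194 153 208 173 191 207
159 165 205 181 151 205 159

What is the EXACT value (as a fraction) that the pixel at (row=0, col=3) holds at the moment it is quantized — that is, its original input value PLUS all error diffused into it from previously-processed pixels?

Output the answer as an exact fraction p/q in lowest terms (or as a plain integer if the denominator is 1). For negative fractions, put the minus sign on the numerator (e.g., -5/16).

Answer: 305919/2048

Derivation:
(0,0): OLD=193 → NEW=255, ERR=-62
(0,1): OLD=1063/8 → NEW=255, ERR=-977/8
(0,2): OLD=18121/128 → NEW=255, ERR=-14519/128
(0,3): OLD=305919/2048 → NEW=255, ERR=-216321/2048
Target (0,3): original=199, with diffused error = 305919/2048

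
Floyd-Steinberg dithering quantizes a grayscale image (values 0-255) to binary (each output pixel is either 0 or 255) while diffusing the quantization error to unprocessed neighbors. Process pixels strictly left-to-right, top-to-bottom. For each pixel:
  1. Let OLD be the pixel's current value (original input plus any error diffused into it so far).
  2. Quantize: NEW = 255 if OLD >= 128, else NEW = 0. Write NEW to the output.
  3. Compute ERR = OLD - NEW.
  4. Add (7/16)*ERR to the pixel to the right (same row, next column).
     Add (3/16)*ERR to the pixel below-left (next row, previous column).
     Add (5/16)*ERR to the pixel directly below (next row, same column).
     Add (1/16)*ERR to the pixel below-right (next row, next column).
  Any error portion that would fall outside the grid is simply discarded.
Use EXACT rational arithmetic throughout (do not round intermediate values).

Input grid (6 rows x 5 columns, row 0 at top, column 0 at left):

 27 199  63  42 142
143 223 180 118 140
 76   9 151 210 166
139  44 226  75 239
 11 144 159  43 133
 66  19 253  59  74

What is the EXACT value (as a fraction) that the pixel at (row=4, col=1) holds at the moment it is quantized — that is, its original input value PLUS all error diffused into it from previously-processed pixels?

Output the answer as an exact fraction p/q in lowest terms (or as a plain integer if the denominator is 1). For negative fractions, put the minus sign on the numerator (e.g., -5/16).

Answer: 9065010578485/68719476736

Derivation:
(0,0): OLD=27 → NEW=0, ERR=27
(0,1): OLD=3373/16 → NEW=255, ERR=-707/16
(0,2): OLD=11179/256 → NEW=0, ERR=11179/256
(0,3): OLD=250285/4096 → NEW=0, ERR=250285/4096
(0,4): OLD=11058107/65536 → NEW=255, ERR=-5653573/65536
(1,0): OLD=36647/256 → NEW=255, ERR=-28633/256
(1,1): OLD=348433/2048 → NEW=255, ERR=-173807/2048
(1,2): OLD=10827365/65536 → NEW=255, ERR=-5884315/65536
(1,3): OLD=22116417/262144 → NEW=0, ERR=22116417/262144
(1,4): OLD=644964259/4194304 → NEW=255, ERR=-424583261/4194304
(2,0): OLD=823627/32768 → NEW=0, ERR=823627/32768
(2,1): OLD=-31824151/1048576 → NEW=0, ERR=-31824151/1048576
(2,2): OLD=2016253179/16777216 → NEW=0, ERR=2016253179/16777216
(2,3): OLD=70961087681/268435456 → NEW=255, ERR=2510046401/268435456
(2,4): OLD=617315463431/4294967296 → NEW=255, ERR=-477901197049/4294967296
(3,0): OLD=2368340891/16777216 → NEW=255, ERR=-1909849189/16777216
(3,1): OLD=1183370111/134217728 → NEW=0, ERR=1183370111/134217728
(3,2): OLD=1147913201317/4294967296 → NEW=255, ERR=52696540837/4294967296
(3,3): OLD=600762184477/8589934592 → NEW=0, ERR=600762184477/8589934592
(3,4): OLD=32354554685489/137438953472 → NEW=255, ERR=-2692378449871/137438953472
(4,0): OLD=-49221537099/2147483648 → NEW=0, ERR=-49221537099/2147483648
(4,1): OLD=9065010578485/68719476736 → NEW=255, ERR=-8458455989195/68719476736
Target (4,1): original=144, with diffused error = 9065010578485/68719476736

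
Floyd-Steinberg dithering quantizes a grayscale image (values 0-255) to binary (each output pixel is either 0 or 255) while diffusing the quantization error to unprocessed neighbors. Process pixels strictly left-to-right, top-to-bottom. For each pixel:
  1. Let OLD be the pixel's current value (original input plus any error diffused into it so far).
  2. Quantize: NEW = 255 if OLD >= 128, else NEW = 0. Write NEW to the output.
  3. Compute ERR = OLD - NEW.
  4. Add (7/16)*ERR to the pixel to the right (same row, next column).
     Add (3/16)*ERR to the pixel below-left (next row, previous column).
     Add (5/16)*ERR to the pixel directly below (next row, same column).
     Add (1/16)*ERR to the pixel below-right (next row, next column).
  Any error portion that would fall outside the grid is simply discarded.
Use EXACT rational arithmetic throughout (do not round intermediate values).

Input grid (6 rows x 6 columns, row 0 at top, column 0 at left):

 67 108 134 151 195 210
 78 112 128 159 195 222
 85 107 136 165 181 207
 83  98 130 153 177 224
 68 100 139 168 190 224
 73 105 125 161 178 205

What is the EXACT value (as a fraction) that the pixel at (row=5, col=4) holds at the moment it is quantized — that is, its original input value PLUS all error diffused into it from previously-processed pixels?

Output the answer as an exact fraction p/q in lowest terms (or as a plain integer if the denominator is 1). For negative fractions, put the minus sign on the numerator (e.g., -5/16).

(0,0): OLD=67 → NEW=0, ERR=67
(0,1): OLD=2197/16 → NEW=255, ERR=-1883/16
(0,2): OLD=21123/256 → NEW=0, ERR=21123/256
(0,3): OLD=766357/4096 → NEW=255, ERR=-278123/4096
(0,4): OLD=10832659/65536 → NEW=255, ERR=-5879021/65536
(0,5): OLD=179047813/1048576 → NEW=255, ERR=-88339067/1048576
(1,0): OLD=19679/256 → NEW=0, ERR=19679/256
(1,1): OLD=263193/2048 → NEW=255, ERR=-259047/2048
(1,2): OLD=5135373/65536 → NEW=0, ERR=5135373/65536
(1,3): OLD=42047945/262144 → NEW=255, ERR=-24798775/262144
(1,4): OLD=1770653051/16777216 → NEW=0, ERR=1770653051/16777216
(1,5): OLD=63415087853/268435456 → NEW=255, ERR=-5035953427/268435456
(2,0): OLD=2795299/32768 → NEW=0, ERR=2795299/32768
(2,1): OLD=130328241/1048576 → NEW=0, ERR=130328241/1048576
(2,2): OLD=3174611539/16777216 → NEW=255, ERR=-1103578541/16777216
(2,3): OLD=17628903547/134217728 → NEW=255, ERR=-16596617093/134217728
(2,4): OLD=646186879473/4294967296 → NEW=255, ERR=-449029781007/4294967296
(2,5): OLD=11132134124199/68719476736 → NEW=255, ERR=-6391332443481/68719476736
(3,0): OLD=2230741491/16777216 → NEW=255, ERR=-2047448589/16777216
(3,1): OLD=10260625655/134217728 → NEW=0, ERR=10260625655/134217728
(3,2): OLD=136873137877/1073741824 → NEW=0, ERR=136873137877/1073741824
(3,3): OLD=10061463616767/68719476736 → NEW=255, ERR=-7462002950913/68719476736
(3,4): OLD=39392844848671/549755813888 → NEW=0, ERR=39392844848671/549755813888
(3,5): OLD=1932945641207153/8796093022208 → NEW=255, ERR=-310058079455887/8796093022208
(4,0): OLD=94912821469/2147483648 → NEW=0, ERR=94912821469/2147483648
(4,1): OLD=5480379047353/34359738368 → NEW=255, ERR=-3281354236487/34359738368
(4,2): OLD=133559992553307/1099511627776 → NEW=0, ERR=133559992553307/1099511627776
(4,3): OLD=3669962129540071/17592186044416 → NEW=255, ERR=-816045311786009/17592186044416
(4,4): OLD=50300162336140887/281474976710656 → NEW=255, ERR=-21475956725076393/281474976710656
(4,5): OLD=829034463305033985/4503599627370496 → NEW=255, ERR=-319383441674442495/4503599627370496
(5,0): OLD=37881137421883/549755813888 → NEW=0, ERR=37881137421883/549755813888
(5,1): OLD=2301774122984171/17592186044416 → NEW=255, ERR=-2184233318341909/17592186044416
(5,2): OLD=13225674480131913/140737488355328 → NEW=0, ERR=13225674480131913/140737488355328
(5,3): OLD=814718845704033331/4503599627370496 → NEW=255, ERR=-333699059275443149/4503599627370496
(5,4): OLD=950652982622051667/9007199254740992 → NEW=0, ERR=950652982622051667/9007199254740992
Target (5,4): original=178, with diffused error = 950652982622051667/9007199254740992

Answer: 950652982622051667/9007199254740992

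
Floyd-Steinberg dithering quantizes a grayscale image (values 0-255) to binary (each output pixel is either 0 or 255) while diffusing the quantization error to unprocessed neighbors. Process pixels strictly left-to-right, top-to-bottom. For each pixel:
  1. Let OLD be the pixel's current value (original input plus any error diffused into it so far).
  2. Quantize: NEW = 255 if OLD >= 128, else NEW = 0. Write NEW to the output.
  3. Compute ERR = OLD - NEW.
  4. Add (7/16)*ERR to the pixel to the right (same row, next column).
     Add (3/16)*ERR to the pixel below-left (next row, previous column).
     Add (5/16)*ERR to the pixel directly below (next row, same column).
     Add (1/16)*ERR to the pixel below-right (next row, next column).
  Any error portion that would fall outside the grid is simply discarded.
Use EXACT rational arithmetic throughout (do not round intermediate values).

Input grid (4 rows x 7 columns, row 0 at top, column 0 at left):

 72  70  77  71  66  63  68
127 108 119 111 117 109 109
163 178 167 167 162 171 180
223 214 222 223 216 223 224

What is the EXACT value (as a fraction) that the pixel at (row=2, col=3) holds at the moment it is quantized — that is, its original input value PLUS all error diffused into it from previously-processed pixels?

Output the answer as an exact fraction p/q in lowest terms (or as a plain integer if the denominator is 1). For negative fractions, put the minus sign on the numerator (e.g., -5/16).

(0,0): OLD=72 → NEW=0, ERR=72
(0,1): OLD=203/2 → NEW=0, ERR=203/2
(0,2): OLD=3885/32 → NEW=0, ERR=3885/32
(0,3): OLD=63547/512 → NEW=0, ERR=63547/512
(0,4): OLD=985501/8192 → NEW=0, ERR=985501/8192
(0,5): OLD=15156043/131072 → NEW=0, ERR=15156043/131072
(0,6): OLD=248698637/2097152 → NEW=0, ERR=248698637/2097152
(1,0): OLD=5393/32 → NEW=255, ERR=-2767/32
(1,1): OLD=33063/256 → NEW=255, ERR=-32217/256
(1,2): OLD=1077219/8192 → NEW=255, ERR=-1011741/8192
(1,3): OLD=4125407/32768 → NEW=0, ERR=4125407/32768
(1,4): OLD=501454421/2097152 → NEW=255, ERR=-33319339/2097152
(1,5): OLD=2817532661/16777216 → NEW=255, ERR=-1460657419/16777216
(1,6): OLD=30922781755/268435456 → NEW=0, ERR=30922781755/268435456
(2,0): OLD=460317/4096 → NEW=0, ERR=460317/4096
(2,1): OLD=20876959/131072 → NEW=255, ERR=-12546401/131072
(2,2): OLD=214470077/2097152 → NEW=0, ERR=214470077/2097152
(2,3): OLD=4033023605/16777216 → NEW=255, ERR=-245166475/16777216
Target (2,3): original=167, with diffused error = 4033023605/16777216

Answer: 4033023605/16777216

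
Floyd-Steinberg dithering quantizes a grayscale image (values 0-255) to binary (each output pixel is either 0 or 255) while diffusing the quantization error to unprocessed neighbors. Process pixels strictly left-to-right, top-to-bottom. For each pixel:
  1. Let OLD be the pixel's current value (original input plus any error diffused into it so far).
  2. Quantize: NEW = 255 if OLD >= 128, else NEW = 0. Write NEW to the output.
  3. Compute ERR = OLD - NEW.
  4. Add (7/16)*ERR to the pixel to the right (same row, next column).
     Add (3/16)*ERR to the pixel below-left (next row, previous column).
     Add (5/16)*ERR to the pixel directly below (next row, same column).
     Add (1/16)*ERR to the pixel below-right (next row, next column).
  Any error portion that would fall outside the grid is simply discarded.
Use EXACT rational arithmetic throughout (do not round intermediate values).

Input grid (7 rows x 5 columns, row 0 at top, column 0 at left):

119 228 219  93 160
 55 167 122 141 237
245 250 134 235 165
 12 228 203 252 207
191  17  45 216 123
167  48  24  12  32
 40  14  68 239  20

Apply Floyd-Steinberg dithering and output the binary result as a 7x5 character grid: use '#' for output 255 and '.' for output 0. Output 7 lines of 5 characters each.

(0,0): OLD=119 → NEW=0, ERR=119
(0,1): OLD=4481/16 → NEW=255, ERR=401/16
(0,2): OLD=58871/256 → NEW=255, ERR=-6409/256
(0,3): OLD=336065/4096 → NEW=0, ERR=336065/4096
(0,4): OLD=12838215/65536 → NEW=255, ERR=-3873465/65536
(1,0): OLD=24803/256 → NEW=0, ERR=24803/256
(1,1): OLD=450485/2048 → NEW=255, ERR=-71755/2048
(1,2): OLD=7588953/65536 → NEW=0, ERR=7588953/65536
(1,3): OLD=53648997/262144 → NEW=255, ERR=-13197723/262144
(1,4): OLD=845704847/4194304 → NEW=255, ERR=-223842673/4194304
(2,0): OLD=8805015/32768 → NEW=255, ERR=449175/32768
(2,1): OLD=286068077/1048576 → NEW=255, ERR=18681197/1048576
(2,2): OLD=2790920327/16777216 → NEW=255, ERR=-1487269753/16777216
(2,3): OLD=47704832421/268435456 → NEW=255, ERR=-20746208859/268435456
(2,4): OLD=478302018115/4294967296 → NEW=0, ERR=478302018115/4294967296
(3,0): OLD=329238183/16777216 → NEW=0, ERR=329238183/16777216
(3,1): OLD=30385307675/134217728 → NEW=255, ERR=-3840212965/134217728
(3,2): OLD=641677559193/4294967296 → NEW=255, ERR=-453539101287/4294967296
(3,3): OLD=1692125339665/8589934592 → NEW=255, ERR=-498307981295/8589934592
(3,4): OLD=29080848997301/137438953472 → NEW=255, ERR=-5966084138059/137438953472
(4,0): OLD=411818265193/2147483648 → NEW=255, ERR=-135790065047/2147483648
(4,1): OLD=-2623596209559/68719476736 → NEW=0, ERR=-2623596209559/68719476736
(4,2): OLD=-19095858909113/1099511627776 → NEW=0, ERR=-19095858909113/1099511627776
(4,3): OLD=3088032035958377/17592186044416 → NEW=255, ERR=-1397975405367703/17592186044416
(4,4): OLD=19996765703786847/281474976710656 → NEW=0, ERR=19996765703786847/281474976710656
(5,0): OLD=154021242802395/1099511627776 → NEW=255, ERR=-126354222280485/1099511627776
(5,1): OLD=-188377206313775/8796093022208 → NEW=0, ERR=-188377206313775/8796093022208
(5,2): OLD=-2275117005816359/281474976710656 → NEW=0, ERR=-2275117005816359/281474976710656
(5,3): OLD=-4654724677764297/1125899906842624 → NEW=0, ERR=-4654724677764297/1125899906842624
(5,4): OLD=854342567691277357/18014398509481984 → NEW=0, ERR=854342567691277357/18014398509481984
(6,0): OLD=10199024052395/140737488355328 → NEW=0, ERR=10199024052395/140737488355328
(6,1): OLD=-6119203811536763/4503599627370496 → NEW=0, ERR=-6119203811536763/4503599627370496
(6,2): OLD=4522766781667209223/72057594037927936 → NEW=0, ERR=4522766781667209223/72057594037927936
(6,3): OLD=315387776034628657165/1152921504606846976 → NEW=255, ERR=21392792359882678285/1152921504606846976
(6,4): OLD=787307611584547894427/18446744073709551616 → NEW=0, ERR=787307611584547894427/18446744073709551616
Row 0: .##.#
Row 1: .#.##
Row 2: ####.
Row 3: .####
Row 4: #..#.
Row 5: #....
Row 6: ...#.

Answer: .##.#
.#.##
####.
.####
#..#.
#....
...#.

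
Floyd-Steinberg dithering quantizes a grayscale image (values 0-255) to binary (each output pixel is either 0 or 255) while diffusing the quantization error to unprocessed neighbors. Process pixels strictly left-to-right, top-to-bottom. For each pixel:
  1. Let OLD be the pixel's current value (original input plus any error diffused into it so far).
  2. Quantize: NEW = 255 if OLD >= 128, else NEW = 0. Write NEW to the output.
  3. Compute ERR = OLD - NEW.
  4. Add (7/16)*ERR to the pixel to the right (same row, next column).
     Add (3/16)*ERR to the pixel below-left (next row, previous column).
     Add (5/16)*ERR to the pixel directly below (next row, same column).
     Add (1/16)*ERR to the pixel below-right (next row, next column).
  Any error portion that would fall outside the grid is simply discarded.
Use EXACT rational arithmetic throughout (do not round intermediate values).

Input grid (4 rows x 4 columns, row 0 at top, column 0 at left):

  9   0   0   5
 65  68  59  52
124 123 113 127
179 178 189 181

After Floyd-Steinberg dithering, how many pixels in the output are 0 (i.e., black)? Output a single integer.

(0,0): OLD=9 → NEW=0, ERR=9
(0,1): OLD=63/16 → NEW=0, ERR=63/16
(0,2): OLD=441/256 → NEW=0, ERR=441/256
(0,3): OLD=23567/4096 → NEW=0, ERR=23567/4096
(1,0): OLD=17549/256 → NEW=0, ERR=17549/256
(1,1): OLD=205019/2048 → NEW=0, ERR=205019/2048
(1,2): OLD=6858999/65536 → NEW=0, ERR=6858999/65536
(1,3): OLD=104537201/1048576 → NEW=0, ERR=104537201/1048576
(2,0): OLD=5380249/32768 → NEW=255, ERR=-2975591/32768
(2,1): OLD=145189155/1048576 → NEW=255, ERR=-122197725/1048576
(2,2): OLD=250967823/2097152 → NEW=0, ERR=250967823/2097152
(2,3): OLD=7283047603/33554432 → NEW=255, ERR=-1273332557/33554432
(3,0): OLD=2160433929/16777216 → NEW=255, ERR=-2117756151/16777216
(3,1): OLD=27681125271/268435456 → NEW=0, ERR=27681125271/268435456
(3,2): OLD=1104293503593/4294967296 → NEW=255, ERR=9076843113/4294967296
(3,3): OLD=12200812456031/68719476736 → NEW=255, ERR=-5322654111649/68719476736
Output grid:
  Row 0: ....  (4 black, running=4)
  Row 1: ....  (4 black, running=8)
  Row 2: ##.#  (1 black, running=9)
  Row 3: #.##  (1 black, running=10)

Answer: 10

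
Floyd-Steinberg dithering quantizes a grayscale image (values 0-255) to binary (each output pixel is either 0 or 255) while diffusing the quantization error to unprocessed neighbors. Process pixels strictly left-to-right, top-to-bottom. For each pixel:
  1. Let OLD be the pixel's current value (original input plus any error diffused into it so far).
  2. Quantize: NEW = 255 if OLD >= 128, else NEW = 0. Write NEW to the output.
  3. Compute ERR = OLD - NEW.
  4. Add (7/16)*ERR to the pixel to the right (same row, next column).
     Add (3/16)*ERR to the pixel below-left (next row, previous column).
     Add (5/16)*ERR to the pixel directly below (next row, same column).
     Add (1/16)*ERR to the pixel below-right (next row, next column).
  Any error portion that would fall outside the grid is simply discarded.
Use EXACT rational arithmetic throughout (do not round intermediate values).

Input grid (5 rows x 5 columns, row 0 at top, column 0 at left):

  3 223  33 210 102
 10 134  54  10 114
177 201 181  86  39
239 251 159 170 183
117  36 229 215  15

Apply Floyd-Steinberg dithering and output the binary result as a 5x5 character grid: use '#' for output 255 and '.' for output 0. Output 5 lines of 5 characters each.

Answer: .#.#.
.#..#
#.#..
#####
..##.

Derivation:
(0,0): OLD=3 → NEW=0, ERR=3
(0,1): OLD=3589/16 → NEW=255, ERR=-491/16
(0,2): OLD=5011/256 → NEW=0, ERR=5011/256
(0,3): OLD=895237/4096 → NEW=255, ERR=-149243/4096
(0,4): OLD=5639971/65536 → NEW=0, ERR=5639971/65536
(1,0): OLD=1327/256 → NEW=0, ERR=1327/256
(1,1): OLD=267337/2048 → NEW=255, ERR=-254903/2048
(1,2): OLD=-202243/65536 → NEW=0, ERR=-202243/65536
(1,3): OLD=3833337/262144 → NEW=0, ERR=3833337/262144
(1,4): OLD=608231883/4194304 → NEW=255, ERR=-461315637/4194304
(2,0): OLD=5088307/32768 → NEW=255, ERR=-3267533/32768
(2,1): OLD=123966817/1048576 → NEW=0, ERR=123966817/1048576
(2,2): OLD=3803754083/16777216 → NEW=255, ERR=-474435997/16777216
(2,3): OLD=15403503225/268435456 → NEW=0, ERR=15403503225/268435456
(2,4): OLD=131632580367/4294967296 → NEW=0, ERR=131632580367/4294967296
(3,0): OLD=3858849795/16777216 → NEW=255, ERR=-419340285/16777216
(3,1): OLD=35631488967/134217728 → NEW=255, ERR=1405968327/134217728
(3,2): OLD=742574491709/4294967296 → NEW=255, ERR=-352642168771/4294967296
(3,3): OLD=1339942280949/8589934592 → NEW=255, ERR=-850491040011/8589934592
(3,4): OLD=21007129112169/137438953472 → NEW=255, ERR=-14039804023191/137438953472
(4,0): OLD=238699880397/2147483648 → NEW=0, ERR=238699880397/2147483648
(4,1): OLD=4875376801101/68719476736 → NEW=0, ERR=4875376801101/68719476736
(4,2): OLD=238012497689891/1099511627776 → NEW=255, ERR=-42362967392989/1099511627776
(4,3): OLD=2514233270429517/17592186044416 → NEW=255, ERR=-1971774170896563/17592186044416
(4,4): OLD=-20307574770400869/281474976710656 → NEW=0, ERR=-20307574770400869/281474976710656
Row 0: .#.#.
Row 1: .#..#
Row 2: #.#..
Row 3: #####
Row 4: ..##.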